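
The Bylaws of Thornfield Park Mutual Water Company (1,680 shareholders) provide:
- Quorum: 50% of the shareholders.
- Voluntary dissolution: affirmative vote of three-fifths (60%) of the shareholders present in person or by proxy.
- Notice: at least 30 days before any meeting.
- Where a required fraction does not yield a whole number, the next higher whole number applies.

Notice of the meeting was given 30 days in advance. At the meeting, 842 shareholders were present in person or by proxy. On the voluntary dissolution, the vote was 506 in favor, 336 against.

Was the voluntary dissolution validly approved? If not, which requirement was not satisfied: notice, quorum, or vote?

Valid — all requirements satisfied.

Notice: 30 days given; 30 required. Satisfied.
Quorum: 50% of 1,680 = 840; 842 present. Satisfied.
Vote: requires three-fifths of those present (842); 3/5 of 842 = 505.20, rounded up to 506, so 506 needed; 506 in favor. Satisfied.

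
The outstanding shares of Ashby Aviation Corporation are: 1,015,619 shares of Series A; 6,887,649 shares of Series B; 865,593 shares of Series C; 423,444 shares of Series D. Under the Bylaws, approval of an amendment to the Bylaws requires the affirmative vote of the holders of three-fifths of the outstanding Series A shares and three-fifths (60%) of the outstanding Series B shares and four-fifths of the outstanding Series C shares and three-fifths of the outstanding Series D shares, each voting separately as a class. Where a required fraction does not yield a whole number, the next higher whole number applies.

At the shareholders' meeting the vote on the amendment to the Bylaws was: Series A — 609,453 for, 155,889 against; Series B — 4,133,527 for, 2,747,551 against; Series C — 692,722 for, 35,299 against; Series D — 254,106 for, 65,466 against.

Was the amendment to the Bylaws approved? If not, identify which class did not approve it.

Series A: 3/5 of 1015619 = 609371.40, rounded up to 609372; 609,372 required, 609,453 in favor — approved.
Series B: 3/5 of 6887649 = 4132589.40, rounded up to 4132590; 4,132,590 required, 4,133,527 in favor — approved.
Series C: 4/5 of 865593 = 692474.40, rounded up to 692475; 692,475 required, 692,722 in favor — approved.
Series D: 3/5 of 423444 = 254066.40, rounded up to 254067; 254,067 required, 254,106 in favor — approved.

Approved — every class gave the required vote.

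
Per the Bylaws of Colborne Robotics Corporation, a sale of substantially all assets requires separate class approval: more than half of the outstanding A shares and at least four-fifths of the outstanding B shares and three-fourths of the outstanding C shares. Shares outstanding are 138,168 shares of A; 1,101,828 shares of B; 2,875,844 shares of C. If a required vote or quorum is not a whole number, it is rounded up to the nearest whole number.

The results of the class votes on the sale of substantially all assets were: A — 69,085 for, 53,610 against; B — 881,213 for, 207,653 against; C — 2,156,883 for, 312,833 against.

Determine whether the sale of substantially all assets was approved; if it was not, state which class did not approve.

Not approved — the B shares did not give the required vote.

A: a majority of 138168 is 69085; 69,085 required, 69,085 in favor — approved.
B: 4/5 of 1101828 = 881462.40, rounded up to 881463; 881,463 required, 881,213 in favor — not approved.
C: 3/4 of 2875844 = 2156883; 2,156,883 required, 2,156,883 in favor — approved.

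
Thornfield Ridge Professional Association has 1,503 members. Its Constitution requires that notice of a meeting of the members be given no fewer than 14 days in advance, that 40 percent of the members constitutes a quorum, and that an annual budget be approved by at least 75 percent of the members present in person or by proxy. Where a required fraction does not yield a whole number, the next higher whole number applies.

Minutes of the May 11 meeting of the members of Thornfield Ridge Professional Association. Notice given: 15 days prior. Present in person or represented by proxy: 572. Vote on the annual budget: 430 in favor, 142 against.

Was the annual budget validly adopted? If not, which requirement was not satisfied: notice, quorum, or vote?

Invalid — quorum requirement not satisfied.

Notice: 15 days given; 14 required. Satisfied.
Quorum: 40% of 1,503 = 601.20, rounded up to 602; 572 present. Not satisfied.
Vote: requires three-fourths of those present (572); 3/4 of 572 = 429, so 429 needed; 430 in favor. Satisfied.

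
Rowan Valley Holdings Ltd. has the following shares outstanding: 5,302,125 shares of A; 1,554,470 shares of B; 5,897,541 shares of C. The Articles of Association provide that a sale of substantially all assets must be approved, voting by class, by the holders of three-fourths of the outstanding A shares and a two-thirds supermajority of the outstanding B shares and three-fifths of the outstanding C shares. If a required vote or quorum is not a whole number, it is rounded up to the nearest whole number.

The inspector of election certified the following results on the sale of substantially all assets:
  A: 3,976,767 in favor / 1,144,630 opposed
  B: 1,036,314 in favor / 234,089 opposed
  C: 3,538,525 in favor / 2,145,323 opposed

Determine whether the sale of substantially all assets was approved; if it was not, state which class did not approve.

Approved — every class gave the required vote.

A: 3/4 of 5302125 = 3976593.75, rounded up to 3976594; 3,976,594 required, 3,976,767 in favor — approved.
B: 2/3 of 1554470 = 1036313.33, rounded up to 1036314; 1,036,314 required, 1,036,314 in favor — approved.
C: 3/5 of 5897541 = 3538524.60, rounded up to 3538525; 3,538,525 required, 3,538,525 in favor — approved.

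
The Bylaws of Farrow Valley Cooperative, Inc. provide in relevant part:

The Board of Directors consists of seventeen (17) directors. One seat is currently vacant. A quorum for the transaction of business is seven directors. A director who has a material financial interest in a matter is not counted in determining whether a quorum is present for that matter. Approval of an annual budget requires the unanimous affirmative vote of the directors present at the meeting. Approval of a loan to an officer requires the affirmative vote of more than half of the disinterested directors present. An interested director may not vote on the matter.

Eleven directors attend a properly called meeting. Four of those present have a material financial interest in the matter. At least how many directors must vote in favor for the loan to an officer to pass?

4

The loan to an officer requires a majority of the disinterested directors present (11 − 4 = 7).
A majority of 7 is 4.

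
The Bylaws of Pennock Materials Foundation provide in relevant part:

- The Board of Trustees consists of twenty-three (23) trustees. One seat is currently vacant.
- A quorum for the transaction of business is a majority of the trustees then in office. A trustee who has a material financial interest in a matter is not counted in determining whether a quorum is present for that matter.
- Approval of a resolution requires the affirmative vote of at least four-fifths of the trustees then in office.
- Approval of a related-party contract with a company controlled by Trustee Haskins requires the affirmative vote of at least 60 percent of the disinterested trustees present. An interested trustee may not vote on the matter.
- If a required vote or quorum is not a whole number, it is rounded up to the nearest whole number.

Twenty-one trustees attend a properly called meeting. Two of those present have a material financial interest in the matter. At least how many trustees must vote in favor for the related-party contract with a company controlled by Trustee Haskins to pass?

The related-party contract with a company controlled by Trustee Haskins requires three-fifths of the disinterested trustees present (21 − 2 = 19).
3/5 of 19 = 11.40, rounded up to 12.

12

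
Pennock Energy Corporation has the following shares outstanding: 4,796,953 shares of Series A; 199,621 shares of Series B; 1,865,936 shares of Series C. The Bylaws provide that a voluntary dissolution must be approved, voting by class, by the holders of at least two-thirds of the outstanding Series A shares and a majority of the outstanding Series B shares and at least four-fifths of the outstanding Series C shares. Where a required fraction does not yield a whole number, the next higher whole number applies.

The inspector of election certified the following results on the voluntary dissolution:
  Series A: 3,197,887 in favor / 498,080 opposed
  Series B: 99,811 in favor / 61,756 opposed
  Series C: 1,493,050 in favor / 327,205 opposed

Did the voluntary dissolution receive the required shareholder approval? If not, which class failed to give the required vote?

Not approved — the Series A shares did not give the required vote.

Series A: 2/3 of 4796953 = 3197968.67, rounded up to 3197969; 3,197,969 required, 3,197,887 in favor — not approved.
Series B: a majority of 199621 is 99811; 99,811 required, 99,811 in favor — approved.
Series C: 4/5 of 1865936 = 1492748.80, rounded up to 1492749; 1,492,749 required, 1,493,050 in favor — approved.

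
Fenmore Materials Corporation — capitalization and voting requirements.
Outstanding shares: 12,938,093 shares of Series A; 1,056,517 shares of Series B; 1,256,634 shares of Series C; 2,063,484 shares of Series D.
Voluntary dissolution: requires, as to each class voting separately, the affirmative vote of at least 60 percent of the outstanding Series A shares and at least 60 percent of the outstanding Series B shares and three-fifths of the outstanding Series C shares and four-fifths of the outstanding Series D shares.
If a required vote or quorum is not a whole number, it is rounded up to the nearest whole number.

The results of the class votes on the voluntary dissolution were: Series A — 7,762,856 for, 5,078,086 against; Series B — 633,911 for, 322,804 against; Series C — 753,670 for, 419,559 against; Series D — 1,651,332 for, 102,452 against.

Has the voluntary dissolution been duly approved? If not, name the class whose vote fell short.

Series A: 3/5 of 12938093 = 7762855.80, rounded up to 7762856; 7,762,856 required, 7,762,856 in favor — approved.
Series B: 3/5 of 1056517 = 633910.20, rounded up to 633911; 633,911 required, 633,911 in favor — approved.
Series C: 3/5 of 1256634 = 753980.40, rounded up to 753981; 753,981 required, 753,670 in favor — not approved.
Series D: 4/5 of 2063484 = 1650787.20, rounded up to 1650788; 1,650,788 required, 1,651,332 in favor — approved.

Not approved — the Series C shares did not give the required vote.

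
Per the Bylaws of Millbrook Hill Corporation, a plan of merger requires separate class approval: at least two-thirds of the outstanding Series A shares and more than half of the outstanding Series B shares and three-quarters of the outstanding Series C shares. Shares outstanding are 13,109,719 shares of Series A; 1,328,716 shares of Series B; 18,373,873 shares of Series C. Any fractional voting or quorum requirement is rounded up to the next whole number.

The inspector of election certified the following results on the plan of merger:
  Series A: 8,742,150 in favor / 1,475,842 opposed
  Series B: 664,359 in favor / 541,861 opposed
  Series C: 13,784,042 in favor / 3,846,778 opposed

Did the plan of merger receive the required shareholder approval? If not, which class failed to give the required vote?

Series A: 2/3 of 13109719 = 8739812.67, rounded up to 8739813; 8,739,813 required, 8,742,150 in favor — approved.
Series B: a majority of 1328716 is 664359; 664,359 required, 664,359 in favor — approved.
Series C: 3/4 of 18373873 = 13780404.75, rounded up to 13780405; 13,780,405 required, 13,784,042 in favor — approved.

Approved — every class gave the required vote.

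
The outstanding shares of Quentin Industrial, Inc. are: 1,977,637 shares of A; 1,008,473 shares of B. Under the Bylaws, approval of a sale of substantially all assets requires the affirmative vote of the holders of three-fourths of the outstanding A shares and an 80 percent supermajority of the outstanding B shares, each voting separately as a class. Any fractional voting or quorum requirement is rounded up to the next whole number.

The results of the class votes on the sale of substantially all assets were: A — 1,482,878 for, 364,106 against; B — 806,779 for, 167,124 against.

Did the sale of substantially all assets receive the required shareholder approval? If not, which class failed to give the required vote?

Not approved — the A shares did not give the required vote.

A: 3/4 of 1977637 = 1483227.75, rounded up to 1483228; 1,483,228 required, 1,482,878 in favor — not approved.
B: 4/5 of 1008473 = 806778.40, rounded up to 806779; 806,779 required, 806,779 in favor — approved.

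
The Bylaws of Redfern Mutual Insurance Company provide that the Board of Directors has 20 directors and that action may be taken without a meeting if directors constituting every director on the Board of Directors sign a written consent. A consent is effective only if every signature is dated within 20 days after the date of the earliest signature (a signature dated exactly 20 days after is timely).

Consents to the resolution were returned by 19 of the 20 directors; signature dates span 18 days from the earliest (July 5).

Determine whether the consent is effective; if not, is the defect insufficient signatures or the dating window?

Signatures required: all of 20 — unanimous means all 20, so 20 needed; 19 signed. Insufficient.
Dating window: the latest signature is 18 days after the earliest; the limit is 20 days. Within the window.

Not effective — insufficient signatures.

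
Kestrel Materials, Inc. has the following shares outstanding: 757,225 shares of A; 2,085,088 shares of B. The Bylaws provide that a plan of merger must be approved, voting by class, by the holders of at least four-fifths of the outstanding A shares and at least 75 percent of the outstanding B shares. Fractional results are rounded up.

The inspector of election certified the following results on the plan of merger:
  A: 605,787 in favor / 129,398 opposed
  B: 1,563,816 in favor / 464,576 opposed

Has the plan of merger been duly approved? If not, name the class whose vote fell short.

Approved — every class gave the required vote.

A: 4/5 of 757225 = 605780; 605,780 required, 605,787 in favor — approved.
B: 3/4 of 2085088 = 1563816; 1,563,816 required, 1,563,816 in favor — approved.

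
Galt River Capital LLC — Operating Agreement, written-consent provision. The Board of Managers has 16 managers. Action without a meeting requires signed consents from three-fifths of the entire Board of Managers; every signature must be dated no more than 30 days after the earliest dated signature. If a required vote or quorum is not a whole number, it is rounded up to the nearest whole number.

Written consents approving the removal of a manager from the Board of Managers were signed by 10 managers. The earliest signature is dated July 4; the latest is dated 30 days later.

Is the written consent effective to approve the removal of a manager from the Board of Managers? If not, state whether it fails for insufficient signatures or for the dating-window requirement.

Effective — both the signature and dating-window requirements are satisfied.

Signatures required: three-fifths of 16 — 3/5 of 16 = 9.60, rounded up to 10, so 10 needed; 10 signed. Sufficient.
Dating window: the latest signature is 30 days after the earliest; the limit is 30 days. Within the window.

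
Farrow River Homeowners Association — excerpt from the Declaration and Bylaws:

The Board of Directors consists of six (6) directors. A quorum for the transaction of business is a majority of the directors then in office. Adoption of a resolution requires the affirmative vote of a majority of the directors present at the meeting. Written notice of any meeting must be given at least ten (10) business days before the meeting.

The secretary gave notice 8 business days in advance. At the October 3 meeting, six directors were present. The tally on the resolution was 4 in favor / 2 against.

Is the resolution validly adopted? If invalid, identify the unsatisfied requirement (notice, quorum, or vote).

Notice: 8 business days given; 10 required (8 < 10). Not satisfied.
Quorum: 6 present; quorum is 4. Satisfied.
Vote: the resolution requires a majority of the directors present (6). A majority of 6 is 4, so 4 affirmative votes are needed; 4 voted in favor. Satisfied.

Invalid — notice requirement not satisfied.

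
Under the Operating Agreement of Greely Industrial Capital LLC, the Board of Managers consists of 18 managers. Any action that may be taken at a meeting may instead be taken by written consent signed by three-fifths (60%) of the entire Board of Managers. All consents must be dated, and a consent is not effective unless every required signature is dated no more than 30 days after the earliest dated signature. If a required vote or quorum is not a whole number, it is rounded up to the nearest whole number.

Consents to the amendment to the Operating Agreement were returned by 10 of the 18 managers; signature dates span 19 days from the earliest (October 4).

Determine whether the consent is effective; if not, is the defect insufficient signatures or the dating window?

Not effective — insufficient signatures.

Signatures required: three-fifths (60%) of 18 — 3/5 of 18 = 10.80, rounded up to 11, so 11 needed; 10 signed. Insufficient.
Dating window: the latest signature is 19 days after the earliest; the limit is 30 days. Within the window.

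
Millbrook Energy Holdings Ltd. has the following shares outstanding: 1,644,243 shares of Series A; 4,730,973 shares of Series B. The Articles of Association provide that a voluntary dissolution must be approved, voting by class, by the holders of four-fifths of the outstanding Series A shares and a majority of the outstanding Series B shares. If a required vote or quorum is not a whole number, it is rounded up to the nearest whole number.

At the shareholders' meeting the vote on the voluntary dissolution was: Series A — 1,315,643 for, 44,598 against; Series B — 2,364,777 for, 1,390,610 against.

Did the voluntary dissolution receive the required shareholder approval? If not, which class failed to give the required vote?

Not approved — the Series B shares did not give the required vote.

Series A: 4/5 of 1644243 = 1315394.40, rounded up to 1315395; 1,315,395 required, 1,315,643 in favor — approved.
Series B: a majority of 4730973 is 2365487; 2,365,487 required, 2,364,777 in favor — not approved.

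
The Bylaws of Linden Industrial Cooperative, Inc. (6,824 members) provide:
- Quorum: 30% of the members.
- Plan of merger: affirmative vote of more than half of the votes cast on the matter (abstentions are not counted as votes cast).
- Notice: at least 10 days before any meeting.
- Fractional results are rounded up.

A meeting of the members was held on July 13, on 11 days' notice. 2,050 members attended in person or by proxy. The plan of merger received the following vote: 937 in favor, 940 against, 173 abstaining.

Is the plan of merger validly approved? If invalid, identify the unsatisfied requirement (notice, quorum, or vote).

Notice: 11 days given; 10 required. Satisfied.
Quorum: 30% of 6,824 = 2,047.20, rounded up to 2,048; 2,050 present. Satisfied.
Vote: requires a majority of the votes cast (2,050 − 173 abstaining = 1,877); a majority of 1877 is 939, so 939 needed; 937 in favor. Not satisfied.

Invalid — vote requirement not satisfied.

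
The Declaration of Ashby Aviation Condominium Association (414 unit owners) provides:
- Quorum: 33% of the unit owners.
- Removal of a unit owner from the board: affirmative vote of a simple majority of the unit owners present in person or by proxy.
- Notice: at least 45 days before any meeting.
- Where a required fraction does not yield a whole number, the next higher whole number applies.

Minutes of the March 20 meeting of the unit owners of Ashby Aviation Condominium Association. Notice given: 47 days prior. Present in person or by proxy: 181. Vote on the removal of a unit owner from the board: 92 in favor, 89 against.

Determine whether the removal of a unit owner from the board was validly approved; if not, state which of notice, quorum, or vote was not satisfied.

Valid — all requirements satisfied.

Notice: 47 days given; 45 required. Satisfied.
Quorum: 33% of 414 = 136.62, rounded up to 137; 181 present. Satisfied.
Vote: requires a majority of those present (181); a majority of 181 is 91, so 91 needed; 92 in favor. Satisfied.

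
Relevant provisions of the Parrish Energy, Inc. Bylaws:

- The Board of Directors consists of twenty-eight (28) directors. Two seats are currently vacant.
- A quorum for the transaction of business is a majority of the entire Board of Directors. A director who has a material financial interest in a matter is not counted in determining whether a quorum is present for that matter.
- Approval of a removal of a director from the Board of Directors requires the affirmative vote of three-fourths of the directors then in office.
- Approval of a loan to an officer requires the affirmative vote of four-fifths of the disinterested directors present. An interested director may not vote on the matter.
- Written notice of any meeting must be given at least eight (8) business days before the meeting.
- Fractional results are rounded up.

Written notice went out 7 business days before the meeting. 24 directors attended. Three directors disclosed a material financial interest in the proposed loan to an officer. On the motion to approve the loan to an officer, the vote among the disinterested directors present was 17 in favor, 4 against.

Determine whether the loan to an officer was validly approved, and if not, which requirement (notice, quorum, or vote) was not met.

Invalid — notice requirement not satisfied.

Notice: 7 business days given; 8 required (7 < 8). Not satisfied.
Quorum: 24 present, but the 3 interested directors do not count, leaving 21. Quorum is 15. Satisfied.
Vote: the loan to an officer requires four-fifths of the disinterested directors present (24 − 3 = 21). 4/5 of 21 = 16.80, rounded up to 17, so 17 affirmative votes are needed; 17 voted in favor. Satisfied.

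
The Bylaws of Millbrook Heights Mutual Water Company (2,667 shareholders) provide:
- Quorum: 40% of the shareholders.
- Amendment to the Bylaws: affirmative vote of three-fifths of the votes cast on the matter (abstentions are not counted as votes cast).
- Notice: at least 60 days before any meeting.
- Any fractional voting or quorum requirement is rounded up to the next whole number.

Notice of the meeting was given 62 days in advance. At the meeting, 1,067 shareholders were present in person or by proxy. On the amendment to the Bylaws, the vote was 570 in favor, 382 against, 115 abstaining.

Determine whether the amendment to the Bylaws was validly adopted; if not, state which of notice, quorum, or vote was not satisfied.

Notice: 62 days given; 60 required. Satisfied.
Quorum: 40% of 2,667 = 1,066.80, rounded up to 1,067; 1,067 present. Satisfied.
Vote: requires three-fifths of the votes cast (1,067 − 115 abstaining = 952); 3/5 of 952 = 571.20, rounded up to 572, so 572 needed; 570 in favor. Not satisfied.

Invalid — vote requirement not satisfied.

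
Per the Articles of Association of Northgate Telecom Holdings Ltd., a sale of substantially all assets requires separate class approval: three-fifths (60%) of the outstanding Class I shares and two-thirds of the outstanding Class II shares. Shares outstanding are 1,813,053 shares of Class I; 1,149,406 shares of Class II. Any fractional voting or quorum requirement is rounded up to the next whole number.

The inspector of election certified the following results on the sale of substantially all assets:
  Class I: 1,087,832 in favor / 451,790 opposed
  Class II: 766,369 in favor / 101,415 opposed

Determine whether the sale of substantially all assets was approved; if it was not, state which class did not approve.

Class I: 3/5 of 1813053 = 1087831.80, rounded up to 1087832; 1,087,832 required, 1,087,832 in favor — approved.
Class II: 2/3 of 1149406 = 766270.67, rounded up to 766271; 766,271 required, 766,369 in favor — approved.

Approved — every class gave the required vote.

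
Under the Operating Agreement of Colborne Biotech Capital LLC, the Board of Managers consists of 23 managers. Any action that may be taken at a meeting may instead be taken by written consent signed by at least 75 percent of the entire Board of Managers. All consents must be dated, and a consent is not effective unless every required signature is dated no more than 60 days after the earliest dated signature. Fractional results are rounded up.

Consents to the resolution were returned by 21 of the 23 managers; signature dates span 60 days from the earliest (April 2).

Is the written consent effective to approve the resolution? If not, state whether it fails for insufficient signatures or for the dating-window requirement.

Signatures required: at least 75 percent of 23 — 3/4 of 23 = 17.25, rounded up to 18, so 18 needed; 21 signed. Sufficient.
Dating window: the latest signature is 60 days after the earliest; the limit is 60 days. Within the window.

Effective — both the signature and dating-window requirements are satisfied.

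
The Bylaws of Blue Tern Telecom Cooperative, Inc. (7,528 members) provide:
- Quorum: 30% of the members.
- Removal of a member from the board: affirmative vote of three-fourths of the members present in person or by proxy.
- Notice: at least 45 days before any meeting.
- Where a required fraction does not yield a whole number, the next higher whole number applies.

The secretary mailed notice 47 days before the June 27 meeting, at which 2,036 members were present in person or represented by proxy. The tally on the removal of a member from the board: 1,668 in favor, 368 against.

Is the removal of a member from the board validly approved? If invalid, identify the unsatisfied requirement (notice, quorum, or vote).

Invalid — quorum requirement not satisfied.

Notice: 47 days given; 45 required. Satisfied.
Quorum: 30% of 7,528 = 2,258.40, rounded up to 2,259; 2,036 present. Not satisfied.
Vote: requires three-fourths of those present (2,036); 3/4 of 2036 = 1527, so 1,527 needed; 1,668 in favor. Satisfied.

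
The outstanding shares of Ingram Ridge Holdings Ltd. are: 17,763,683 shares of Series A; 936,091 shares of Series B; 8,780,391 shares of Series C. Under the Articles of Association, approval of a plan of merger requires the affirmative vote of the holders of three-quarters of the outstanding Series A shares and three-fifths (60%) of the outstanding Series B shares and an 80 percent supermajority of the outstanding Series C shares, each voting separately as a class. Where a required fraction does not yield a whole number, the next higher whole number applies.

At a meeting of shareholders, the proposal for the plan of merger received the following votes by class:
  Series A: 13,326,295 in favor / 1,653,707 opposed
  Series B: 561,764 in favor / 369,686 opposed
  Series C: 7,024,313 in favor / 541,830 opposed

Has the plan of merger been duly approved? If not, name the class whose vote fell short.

Approved — every class gave the required vote.

Series A: 3/4 of 17763683 = 13322762.25, rounded up to 13322763; 13,322,763 required, 13,326,295 in favor — approved.
Series B: 3/5 of 936091 = 561654.60, rounded up to 561655; 561,655 required, 561,764 in favor — approved.
Series C: 4/5 of 8780391 = 7024312.80, rounded up to 7024313; 7,024,313 required, 7,024,313 in favor — approved.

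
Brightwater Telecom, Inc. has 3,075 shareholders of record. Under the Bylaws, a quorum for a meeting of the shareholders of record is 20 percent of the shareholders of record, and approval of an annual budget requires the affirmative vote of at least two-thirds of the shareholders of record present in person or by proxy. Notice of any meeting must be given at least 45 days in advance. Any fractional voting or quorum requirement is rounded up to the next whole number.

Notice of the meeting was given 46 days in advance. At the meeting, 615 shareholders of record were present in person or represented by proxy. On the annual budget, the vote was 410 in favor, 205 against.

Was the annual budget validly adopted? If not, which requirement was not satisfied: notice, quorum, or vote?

Valid — all requirements satisfied.

Notice: 46 days given; 45 required. Satisfied.
Quorum: 20% of 3,075 = 615; 615 present. Satisfied.
Vote: requires two-thirds of those present (615); 2/3 of 615 = 410, so 410 needed; 410 in favor. Satisfied.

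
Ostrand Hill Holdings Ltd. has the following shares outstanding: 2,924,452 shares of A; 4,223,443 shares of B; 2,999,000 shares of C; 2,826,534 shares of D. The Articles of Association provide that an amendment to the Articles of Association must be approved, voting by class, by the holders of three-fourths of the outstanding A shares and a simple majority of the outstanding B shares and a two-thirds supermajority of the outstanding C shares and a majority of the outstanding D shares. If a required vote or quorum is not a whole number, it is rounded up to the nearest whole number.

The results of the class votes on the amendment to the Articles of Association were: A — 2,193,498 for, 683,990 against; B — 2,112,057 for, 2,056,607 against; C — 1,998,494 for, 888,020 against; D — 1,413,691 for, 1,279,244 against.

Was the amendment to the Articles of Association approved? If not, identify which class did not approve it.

A: 3/4 of 2924452 = 2193339; 2,193,339 required, 2,193,498 in favor — approved.
B: a majority of 4223443 is 2111722; 2,111,722 required, 2,112,057 in favor — approved.
C: 2/3 of 2999000 = 1999333.33, rounded up to 1999334; 1,999,334 required, 1,998,494 in favor — not approved.
D: a majority of 2826534 is 1413268; 1,413,268 required, 1,413,691 in favor — approved.

Not approved — the C shares did not give the required vote.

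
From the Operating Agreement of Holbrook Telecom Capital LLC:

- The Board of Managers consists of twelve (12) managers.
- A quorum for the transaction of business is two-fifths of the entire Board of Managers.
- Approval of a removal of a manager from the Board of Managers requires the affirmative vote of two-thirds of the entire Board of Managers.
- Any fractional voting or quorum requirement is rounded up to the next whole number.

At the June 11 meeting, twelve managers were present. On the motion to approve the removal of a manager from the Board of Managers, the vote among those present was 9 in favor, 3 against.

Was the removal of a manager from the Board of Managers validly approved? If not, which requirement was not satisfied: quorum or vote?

Quorum: 12 present; quorum is 5. Satisfied.
Vote: the removal of a manager from the Board of Managers requires two-thirds of the entire Board of Managers (12). 2/3 of 12 = 8, so 8 affirmative votes are needed; 9 voted in favor. Satisfied.

Valid — all requirements satisfied.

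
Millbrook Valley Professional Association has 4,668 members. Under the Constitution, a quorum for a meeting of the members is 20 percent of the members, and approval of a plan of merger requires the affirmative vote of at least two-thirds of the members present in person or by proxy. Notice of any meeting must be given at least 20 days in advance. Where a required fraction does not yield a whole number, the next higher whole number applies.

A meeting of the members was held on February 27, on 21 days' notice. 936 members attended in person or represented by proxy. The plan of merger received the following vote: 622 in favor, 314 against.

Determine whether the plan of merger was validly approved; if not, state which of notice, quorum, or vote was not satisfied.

Notice: 21 days given; 20 required. Satisfied.
Quorum: 20% of 4,668 = 933.60, rounded up to 934; 936 present. Satisfied.
Vote: requires two-thirds of those present (936); 2/3 of 936 = 624, so 624 needed; 622 in favor. Not satisfied.

Invalid — vote requirement not satisfied.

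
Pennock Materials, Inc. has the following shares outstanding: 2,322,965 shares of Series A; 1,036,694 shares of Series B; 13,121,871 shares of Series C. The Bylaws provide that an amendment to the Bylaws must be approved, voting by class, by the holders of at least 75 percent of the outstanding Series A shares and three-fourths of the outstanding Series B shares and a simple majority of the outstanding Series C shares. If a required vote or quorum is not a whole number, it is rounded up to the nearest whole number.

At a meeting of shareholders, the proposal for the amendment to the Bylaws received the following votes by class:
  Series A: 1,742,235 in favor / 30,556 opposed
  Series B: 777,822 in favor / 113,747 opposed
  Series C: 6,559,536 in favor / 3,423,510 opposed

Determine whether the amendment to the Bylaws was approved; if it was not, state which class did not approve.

Series A: 3/4 of 2322965 = 1742223.75, rounded up to 1742224; 1,742,224 required, 1,742,235 in favor — approved.
Series B: 3/4 of 1036694 = 777520.50, rounded up to 777521; 777,521 required, 777,822 in favor — approved.
Series C: a majority of 13121871 is 6560936; 6,560,936 required, 6,559,536 in favor — not approved.

Not approved — the Series C shares did not give the required vote.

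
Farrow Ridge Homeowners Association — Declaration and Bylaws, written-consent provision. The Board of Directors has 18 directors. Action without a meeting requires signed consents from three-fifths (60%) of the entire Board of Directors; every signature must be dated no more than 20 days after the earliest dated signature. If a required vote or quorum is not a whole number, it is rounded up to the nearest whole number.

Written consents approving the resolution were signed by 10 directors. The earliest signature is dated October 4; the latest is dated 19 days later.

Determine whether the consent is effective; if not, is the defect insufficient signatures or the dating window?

Not effective — insufficient signatures.

Signatures required: three-fifths (60%) of 18 — 3/5 of 18 = 10.80, rounded up to 11, so 11 needed; 10 signed. Insufficient.
Dating window: the latest signature is 19 days after the earliest; the limit is 20 days. Within the window.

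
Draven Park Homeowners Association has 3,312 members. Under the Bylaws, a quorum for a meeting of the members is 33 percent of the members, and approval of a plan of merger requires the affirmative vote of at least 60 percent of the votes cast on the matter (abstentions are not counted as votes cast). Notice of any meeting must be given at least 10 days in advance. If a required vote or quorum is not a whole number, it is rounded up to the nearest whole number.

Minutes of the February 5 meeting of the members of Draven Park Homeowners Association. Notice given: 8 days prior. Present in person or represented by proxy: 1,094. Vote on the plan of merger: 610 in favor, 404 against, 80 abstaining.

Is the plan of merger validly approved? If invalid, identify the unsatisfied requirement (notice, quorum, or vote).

Notice: 8 days given; 10 required. Not satisfied.
Quorum: 33% of 3,312 = 1,092.96, rounded up to 1,093; 1,094 present. Satisfied.
Vote: requires three-fifths of the votes cast (1,094 − 80 abstaining = 1,014); 3/5 of 1014 = 608.40, rounded up to 609, so 609 needed; 610 in favor. Satisfied.

Invalid — notice requirement not satisfied.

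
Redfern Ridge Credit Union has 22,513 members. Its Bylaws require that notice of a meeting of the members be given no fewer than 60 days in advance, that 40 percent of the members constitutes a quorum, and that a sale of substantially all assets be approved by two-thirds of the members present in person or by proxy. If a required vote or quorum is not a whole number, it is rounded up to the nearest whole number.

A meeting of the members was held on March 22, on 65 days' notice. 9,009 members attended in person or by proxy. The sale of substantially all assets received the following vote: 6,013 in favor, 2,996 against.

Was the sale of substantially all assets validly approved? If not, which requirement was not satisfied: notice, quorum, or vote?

Notice: 65 days given; 60 required. Satisfied.
Quorum: 40% of 22,513 = 9,005.20, rounded up to 9,006; 9,009 present. Satisfied.
Vote: requires two-thirds of those present (9,009); 2/3 of 9009 = 6006, so 6,006 needed; 6,013 in favor. Satisfied.

Valid — all requirements satisfied.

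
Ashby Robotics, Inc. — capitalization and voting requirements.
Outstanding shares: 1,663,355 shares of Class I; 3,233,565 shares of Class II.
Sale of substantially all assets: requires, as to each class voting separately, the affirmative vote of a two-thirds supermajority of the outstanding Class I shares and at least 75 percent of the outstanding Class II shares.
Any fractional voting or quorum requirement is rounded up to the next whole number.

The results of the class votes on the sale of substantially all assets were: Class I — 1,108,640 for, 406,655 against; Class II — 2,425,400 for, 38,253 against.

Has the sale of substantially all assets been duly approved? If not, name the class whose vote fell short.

Class I: 2/3 of 1663355 = 1108903.33, rounded up to 1108904; 1,108,904 required, 1,108,640 in favor — not approved.
Class II: 3/4 of 3233565 = 2425173.75, rounded up to 2425174; 2,425,174 required, 2,425,400 in favor — approved.

Not approved — the Class I shares did not give the required vote.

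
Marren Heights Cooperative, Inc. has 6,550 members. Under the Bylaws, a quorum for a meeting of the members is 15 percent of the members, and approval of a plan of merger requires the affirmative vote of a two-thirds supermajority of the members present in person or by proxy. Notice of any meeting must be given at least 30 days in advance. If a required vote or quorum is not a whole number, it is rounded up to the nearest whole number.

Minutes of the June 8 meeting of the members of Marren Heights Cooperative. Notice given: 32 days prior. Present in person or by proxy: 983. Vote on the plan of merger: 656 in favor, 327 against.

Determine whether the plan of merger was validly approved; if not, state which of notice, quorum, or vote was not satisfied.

Valid — all requirements satisfied.

Notice: 32 days given; 30 required. Satisfied.
Quorum: 15% of 6,550 = 982.50, rounded up to 983; 983 present. Satisfied.
Vote: requires two-thirds of those present (983); 2/3 of 983 = 655.33, rounded up to 656, so 656 needed; 656 in favor. Satisfied.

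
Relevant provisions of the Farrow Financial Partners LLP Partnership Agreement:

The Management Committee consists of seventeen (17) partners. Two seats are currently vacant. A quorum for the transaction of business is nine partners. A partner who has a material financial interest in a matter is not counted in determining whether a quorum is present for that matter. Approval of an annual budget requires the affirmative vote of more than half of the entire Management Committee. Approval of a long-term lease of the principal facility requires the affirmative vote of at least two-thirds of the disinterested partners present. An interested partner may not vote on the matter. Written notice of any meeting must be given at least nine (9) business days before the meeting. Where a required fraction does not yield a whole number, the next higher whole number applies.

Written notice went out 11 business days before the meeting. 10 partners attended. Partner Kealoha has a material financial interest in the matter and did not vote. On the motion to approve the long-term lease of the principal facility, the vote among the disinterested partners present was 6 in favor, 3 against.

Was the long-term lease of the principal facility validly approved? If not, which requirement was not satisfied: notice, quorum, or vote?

Notice: 11 business days given; 9 required (11 ≥ 9). Satisfied.
Quorum: 10 present, but the 1 interested partner does not count, leaving 9. Quorum is 9. Satisfied.
Vote: the long-term lease of the principal facility requires two-thirds of the disinterested partners present (10 − 1 = 9). 2/3 of 9 = 6, so 6 affirmative votes are needed; 6 voted in favor. Satisfied.

Valid — all requirements satisfied.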